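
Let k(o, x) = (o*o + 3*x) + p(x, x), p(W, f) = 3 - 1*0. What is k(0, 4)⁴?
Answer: 50625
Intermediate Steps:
p(W, f) = 3 (p(W, f) = 3 + 0 = 3)
k(o, x) = 3 + o² + 3*x (k(o, x) = (o*o + 3*x) + 3 = (o² + 3*x) + 3 = 3 + o² + 3*x)
k(0, 4)⁴ = (3 + 0² + 3*4)⁴ = (3 + 0 + 12)⁴ = 15⁴ = 50625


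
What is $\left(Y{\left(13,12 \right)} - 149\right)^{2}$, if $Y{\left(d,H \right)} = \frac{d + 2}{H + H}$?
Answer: $\frac{1408969}{64} \approx 22015.0$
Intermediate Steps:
$Y{\left(d,H \right)} = \frac{2 + d}{2 H}$
$\left(Y{\left(13,12 \right)} - 149\right)^{2} = \left(\frac{2 + 13}{2 \cdot 12} - 149\right)^{2} = \left(\frac{1}{2} \cdot \frac{1}{12} \cdot 15 - 149\right)^{2} = \left(\frac{5}{8} - 149\right)^{2} = \left(- \frac{1187}{8}\right)^{2} = \frac{1408969}{64}$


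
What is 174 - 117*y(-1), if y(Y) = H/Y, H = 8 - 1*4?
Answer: 642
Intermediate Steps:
H = 4 (H = 8 - 4 = 4)
y(Y) = 4/Y
174 - 117*y(-1) = 174 - 468/(-1) = 174 - 468*(-1) = 174 - 117*(-4) = 174 + 468 = 642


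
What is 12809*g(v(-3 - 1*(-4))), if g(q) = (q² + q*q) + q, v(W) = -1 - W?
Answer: 76854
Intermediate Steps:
g(q) = q + 2*q² (g(q) = (q² + q²) + q = 2*q² + q = q + 2*q²)
12809*g(v(-3 - 1*(-4))) = 12809*((-1 - (-3 - 1*(-4)))*(1 + 2*(-1 - (-3 - 1*(-4))))) = 12809*((-1 - (-3 + 4))*(1 + 2*(-1 - (-3 + 4)))) = 12809*((-1 - 1*1)*(1 + 2*(-1 - 1*1))) = 12809*((-1 - 1)*(1 + 2*(-1 - 1))) = 12809*(-2*(1 + 2*(-2))) = 12809*(-2*(1 - 4)) = 12809*(-2*(-3)) = 12809*6 = 76854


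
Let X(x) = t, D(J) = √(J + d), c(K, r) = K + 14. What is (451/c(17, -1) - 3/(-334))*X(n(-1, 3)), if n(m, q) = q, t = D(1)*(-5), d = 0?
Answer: -753635/10354 ≈ -72.787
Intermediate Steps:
c(K, r) = 14 + K
D(J) = √J (D(J) = √(J + 0) = √J)
t = -5 (t = √1*(-5) = 1*(-5) = -5)
X(x) = -5
(451/c(17, -1) - 3/(-334))*X(n(-1, 3)) = (451/(14 + 17) - 3/(-334))*(-5) = (451/31 - 3*(-1/334))*(-5) = (451*(1/31) + 3/334)*(-5) = (451/31 + 3/334)*(-5) = (150727/10354)*(-5) = -753635/10354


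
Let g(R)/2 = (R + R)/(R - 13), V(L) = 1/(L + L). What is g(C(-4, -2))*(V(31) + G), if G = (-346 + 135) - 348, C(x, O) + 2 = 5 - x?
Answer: 242599/93 ≈ 2608.6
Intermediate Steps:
V(L) = 1/(2*L)
C(x, O) = 3 - x (C(x, O) = -2 + (5 - x) = 3 - x)
g(R) = 4*R/(-13 + R) (g(R) = 2*((R + R)/(R - 13)) = 2*((2*R)/(-13 + R)) = 2*(2*R/(-13 + R)) = 4*R/(-13 + R))
G = -559 (G = -211 - 348 = -559)
g(C(-4, -2))*(V(31) + G) = (4*(3 - 1*(-4))/(-13 + (3 - 1*(-4))))*((½)/31 - 559) = (4*(3 + 4)/(-13 + (3 + 4)))*((½)*(1/31) - 559) = (4*7/(-13 + 7))*(1/62 - 559) = (4*7/(-6))*(-34657/62) = (4*7*(-⅙))*(-34657/62) = -14/3*(-34657/62) = 242599/93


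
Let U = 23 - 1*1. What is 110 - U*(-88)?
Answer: 2046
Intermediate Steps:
U = 22 (U = 23 - 1 = 22)
110 - U*(-88) = 110 - 1*22*(-88) = 110 - 22*(-88) = 110 + 1936 = 2046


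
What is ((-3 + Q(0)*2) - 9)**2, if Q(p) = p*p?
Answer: 144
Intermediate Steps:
Q(p) = p**2
((-3 + Q(0)*2) - 9)**2 = ((-3 + 0**2*2) - 9)**2 = ((-3 + 0*2) - 9)**2 = ((-3 + 0) - 9)**2 = (-3 - 9)**2 = (-12)**2 = 144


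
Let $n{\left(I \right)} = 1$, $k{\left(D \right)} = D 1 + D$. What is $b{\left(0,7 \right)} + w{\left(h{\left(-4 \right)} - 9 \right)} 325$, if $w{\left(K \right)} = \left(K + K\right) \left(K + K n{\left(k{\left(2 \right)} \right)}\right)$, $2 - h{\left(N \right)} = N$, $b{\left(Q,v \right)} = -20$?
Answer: $11680$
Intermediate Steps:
$k{\left(D \right)} = 2 D$ ($k{\left(D \right)} = D + D = 2 D$)
$h{\left(N \right)} = 2 - N$
$w{\left(K \right)} = 4 K^{2}$ ($w{\left(K \right)} = \left(K + K\right) \left(K + K 1\right) = 2 K \left(K + K\right) = 2 K 2 K = 4 K^{2}$)
$b{\left(0,7 \right)} + w{\left(h{\left(-4 \right)} - 9 \right)} 325 = -20 + 4 \left(\left(2 - -4\right) - 9\right)^{2} \cdot 325 = -20 + 4 \left(\left(2 + 4\right) - 9\right)^{2} \cdot 325 = -20 + 4 \left(6 - 9\right)^{2} \cdot 325 = -20 + 4 \left(-3\right)^{2} \cdot 325 = -20 + 4 \cdot 9 \cdot 325 = -20 + 36 \cdot 325 = -20 + 11700 = 11680$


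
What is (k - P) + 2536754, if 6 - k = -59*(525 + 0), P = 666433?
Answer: 1901302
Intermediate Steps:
k = 30981 (k = 6 - (-59)*(525 + 0) = 6 - (-59)*525 = 6 - 1*(-30975) = 6 + 30975 = 30981)
(k - P) + 2536754 = (30981 - 1*666433) + 2536754 = (30981 - 666433) + 2536754 = -635452 + 2536754 = 1901302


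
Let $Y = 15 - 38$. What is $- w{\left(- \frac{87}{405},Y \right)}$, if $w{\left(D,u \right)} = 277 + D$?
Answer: $- \frac{37366}{135} \approx -276.79$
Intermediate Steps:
$Y = -23$ ($Y = 15 - 38 = -23$)
$- w{\left(- \frac{87}{405},Y \right)} = - (277 - \frac{87}{405}) = - (277 - \frac{29}{135}) = \left(-1\right) \frac{37366}{135} = - \frac{37366}{135}$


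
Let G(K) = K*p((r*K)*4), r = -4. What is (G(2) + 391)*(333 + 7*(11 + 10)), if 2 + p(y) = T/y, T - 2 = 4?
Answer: 185580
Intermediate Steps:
T = 6 (T = 2 + 4 = 6)
p(y) = -2 + 6/y
G(K) = K*(-2 - 3/(8*K)) (G(K) = K*(-2 + 6/((-4*K*4))) = K*(-2 + 6/((-16*K))) = K*(-2 + 6*(-1/(16*K))) = K*(-2 - 3/(8*K)))
(G(2) + 391)*(333 + 7*(11 + 10)) = ((-3/8 - 2*2) + 391)*(333 + 7*(11 + 10)) = ((-3/8 - 4) + 391)*(333 + 7*21) = (-35/8 + 391)*(333 + 147) = (3093/8)*480 = 185580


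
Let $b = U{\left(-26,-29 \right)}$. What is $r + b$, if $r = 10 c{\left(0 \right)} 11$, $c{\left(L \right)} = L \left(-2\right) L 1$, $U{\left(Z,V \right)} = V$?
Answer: $-29$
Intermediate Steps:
$c{\left(L \right)} = - 2 L^{2}$ ($c{\left(L \right)} = - 2 L L 1 = - 2 L^{2} \cdot 1 = - 2 L^{2}$)
$r = 0$ ($r = 10 \left(- 2 \cdot 0^{2}\right) 11 = 10 \left(\left(-2\right) 0\right) 11 = 10 \cdot 0 \cdot 11 = 0 \cdot 11 = 0$)
$b = -29$
$r + b = 0 - 29 = -29$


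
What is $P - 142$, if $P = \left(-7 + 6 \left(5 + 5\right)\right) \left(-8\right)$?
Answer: $-566$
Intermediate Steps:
$P = -424$ ($P = \left(-7 + 6 \cdot 10\right) \left(-8\right) = \left(-7 + 60\right) \left(-8\right) = 53 \left(-8\right) = -424$)
$P - 142 = -424 - 142 = -566$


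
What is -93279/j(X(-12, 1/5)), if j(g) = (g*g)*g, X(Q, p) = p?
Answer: -11659875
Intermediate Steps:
j(g) = g³ (j(g) = g²*g = g³)
-93279/j(X(-12, 1/5)) = -93279/((1/5)³) = -93279/((⅕)³) = -93279/1/125 = -93279*125 = -11659875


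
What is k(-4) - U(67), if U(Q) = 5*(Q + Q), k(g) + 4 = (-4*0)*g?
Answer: -674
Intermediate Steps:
k(g) = -4 (k(g) = -4 + (-4*0)*g = -4 + 0*g = -4 + 0 = -4)
U(Q) = 10*Q (U(Q) = 5*(2*Q) = 10*Q)
k(-4) - U(67) = -4 - 10*67 = -4 - 1*670 = -4 - 670 = -674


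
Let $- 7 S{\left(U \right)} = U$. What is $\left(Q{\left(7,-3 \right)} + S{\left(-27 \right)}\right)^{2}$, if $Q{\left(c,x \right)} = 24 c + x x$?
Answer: $\frac{1602756}{49} \approx 32709.0$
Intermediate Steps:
$Q{\left(c,x \right)} = x^{2} + 24 c$ ($Q{\left(c,x \right)} = 24 c + x^{2} = x^{2} + 24 c$)
$S{\left(U \right)} = - \frac{U}{7}$
$\left(Q{\left(7,-3 \right)} + S{\left(-27 \right)}\right)^{2} = \left(\left(\left(-3\right)^{2} + 24 \cdot 7\right) - - \frac{27}{7}\right)^{2} = \left(\left(9 + 168\right) + \frac{27}{7}\right)^{2} = \left(177 + \frac{27}{7}\right)^{2} = \left(\frac{1266}{7}\right)^{2} = \frac{1602756}{49}$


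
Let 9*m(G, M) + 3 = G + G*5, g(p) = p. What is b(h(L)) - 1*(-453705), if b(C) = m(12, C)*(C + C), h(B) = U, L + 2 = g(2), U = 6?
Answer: 453797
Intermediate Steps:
m(G, M) = -1/3 + 2*G/3 (m(G, M) = -1/3 + (G + G*5)/9 = -1/3 + (G + 5*G)/9 = -1/3 + (6*G)/9 = -1/3 + 2*G/3)
L = 0 (L = -2 + 2 = 0)
h(B) = 6
b(C) = 46*C/3 (b(C) = (-1/3 + (2/3)*12)*(C + C) = (-1/3 + 8)*(2*C) = 23*(2*C)/3 = 46*C/3)
b(h(L)) - 1*(-453705) = (46/3)*6 - 1*(-453705) = 92 + 453705 = 453797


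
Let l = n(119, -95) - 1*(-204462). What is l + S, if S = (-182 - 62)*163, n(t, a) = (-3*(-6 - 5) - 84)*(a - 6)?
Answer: 169841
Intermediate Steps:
n(t, a) = 306 - 51*a (n(t, a) = (-3*(-11) - 84)*(-6 + a) = (33 - 84)*(-6 + a) = -51*(-6 + a) = 306 - 51*a)
S = -39772 (S = -244*163 = -39772)
l = 209613 (l = (306 - 51*(-95)) - 1*(-204462) = (306 + 4845) + 204462 = 5151 + 204462 = 209613)
l + S = 209613 - 39772 = 169841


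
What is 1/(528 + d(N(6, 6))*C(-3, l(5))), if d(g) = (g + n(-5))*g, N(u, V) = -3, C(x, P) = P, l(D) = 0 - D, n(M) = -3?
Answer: 1/438 ≈ 0.0022831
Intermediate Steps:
l(D) = -D
d(g) = g*(-3 + g) (d(g) = (g - 3)*g = (-3 + g)*g = g*(-3 + g))
1/(528 + d(N(6, 6))*C(-3, l(5))) = 1/(528 + (-3*(-3 - 3))*(-1*5)) = 1/(528 - 3*(-6)*(-5)) = 1/(528 + 18*(-5)) = 1/(528 - 90) = 1/438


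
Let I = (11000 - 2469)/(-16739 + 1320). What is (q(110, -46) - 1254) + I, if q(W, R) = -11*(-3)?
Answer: -18835130/15419 ≈ -1221.6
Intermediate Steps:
q(W, R) = 33
I = -8531/15419 (I = 8531/(-15419) = 8531*(-1/15419) = -8531/15419 ≈ -0.55328)
(q(110, -46) - 1254) + I = (33 - 1254) - 8531/15419 = -1221 - 8531/15419 = -18835130/15419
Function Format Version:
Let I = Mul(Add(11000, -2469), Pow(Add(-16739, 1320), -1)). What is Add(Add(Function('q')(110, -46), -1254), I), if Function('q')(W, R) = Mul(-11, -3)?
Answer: Rational(-18835130, 15419) ≈ -1221.6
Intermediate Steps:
Function('q')(W, R) = 33
I = Rational(-8531, 15419) (I = Mul(8531, Pow(-15419, -1)) = Mul(8531, Rational(-1, 15419)) = Rational(-8531, 15419) ≈ -0.55328)
Add(Add(Function('q')(110, -46), -1254), I) = Add(Add(33, -1254), Rational(-8531, 15419)) = Add(-1221, Rational(-8531, 15419)) = Rational(-18835130, 15419)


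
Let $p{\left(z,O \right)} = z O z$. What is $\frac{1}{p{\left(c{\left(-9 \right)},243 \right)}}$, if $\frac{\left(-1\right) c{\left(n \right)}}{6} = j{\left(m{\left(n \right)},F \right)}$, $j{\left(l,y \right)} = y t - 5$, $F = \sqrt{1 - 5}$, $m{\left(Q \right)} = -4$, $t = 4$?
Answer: $- \frac{13}{23097636} + \frac{20 i}{17323227} \approx -5.6283 \cdot 10^{-7} + 1.1545 \cdot 10^{-6} i$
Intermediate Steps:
$F = 2 i$ ($F = \sqrt{-4} = 2 i \approx 2.0 i$)
$j{\left(l,y \right)} = -5 + 4 y$ ($j{\left(l,y \right)} = y 4 - 5 = 4 y - 5 = -5 + 4 y$)
$c{\left(n \right)} = 30 - 48 i$ ($c{\left(n \right)} = - 6 \left(-5 + 4 \cdot 2 i\right) = - 6 \left(-5 + 8 i\right) = 30 - 48 i$)
$p{\left(z,O \right)} = O z^{2}$ ($p{\left(z,O \right)} = O z z = O z^{2}$)
$\frac{1}{p{\left(c{\left(-9 \right)},243 \right)}} = \frac{1}{243 \left(30 - 48 i\right)^{2}}$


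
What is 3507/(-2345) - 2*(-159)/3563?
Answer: -1678533/1193605 ≈ -1.4063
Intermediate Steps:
3507/(-2345) - 2*(-159)/3563 = 3507*(-1/2345) + 318*(1/3563) = -501/335 + 318/3563 = -1678533/1193605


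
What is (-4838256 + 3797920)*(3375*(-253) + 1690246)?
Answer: -870106860656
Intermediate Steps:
(-4838256 + 3797920)*(3375*(-253) + 1690246) = -1040336*(-853875 + 1690246) = -1040336*836371 = -870106860656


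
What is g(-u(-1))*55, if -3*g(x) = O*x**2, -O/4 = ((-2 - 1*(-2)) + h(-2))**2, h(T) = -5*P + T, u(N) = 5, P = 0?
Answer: 22000/3 ≈ 7333.3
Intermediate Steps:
h(T) = T (h(T) = -5*0 + T = 0 + T = T)
O = -16 (O = -4*((-2 - 1*(-2)) - 2)**2 = -4*((-2 + 2) - 2)**2 = -4*(0 - 2)**2 = -4*(-2)**2 = -4*4 = -16)
g(x) = 16*x**2/3 (g(x) = -(-16)*x**2/3 = 16*x**2/3)
g(-u(-1))*55 = (16*(-1*5)**2/3)*55 = ((16/3)*(-5)**2)*55 = ((16/3)*25)*55 = (400/3)*55 = 22000/3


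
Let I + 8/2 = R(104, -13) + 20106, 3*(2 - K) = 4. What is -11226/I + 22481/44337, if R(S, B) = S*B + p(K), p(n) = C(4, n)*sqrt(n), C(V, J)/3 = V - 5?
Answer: -238151309981/2597871049413 - 1871*sqrt(6)/58593749 ≈ -0.091750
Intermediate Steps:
K = 2/3 (K = 2 - 1/3*4 = 2 - 4/3 = 2/3 ≈ 0.66667)
C(V, J) = -15 + 3*V (C(V, J) = 3*(V - 5) = 3*(-5 + V) = -15 + 3*V)
p(n) = -3*sqrt(n) (p(n) = (-15 + 3*4)*sqrt(n) = (-15 + 12)*sqrt(n) = -3*sqrt(n))
R(S, B) = -sqrt(6) + B*S (R(S, B) = S*B - sqrt(6) = B*S - sqrt(6) = -sqrt(6) + B*S)
I = 18750 - sqrt(6) (I = -4 + ((-sqrt(6) - 13*104) + 20106) = -4 + ((-sqrt(6) - 1352) + 20106) = -4 + ((-1352 - sqrt(6)) + 20106) = -4 + (18754 - sqrt(6)) = 18750 - sqrt(6) ≈ 18748.)
-11226/I + 22481/44337 = -11226/(18750 - sqrt(6)) + 22481/44337 = 22481/44337 - 11226/(18750 - sqrt(6))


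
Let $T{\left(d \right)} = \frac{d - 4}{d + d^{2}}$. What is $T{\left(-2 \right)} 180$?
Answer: $-540$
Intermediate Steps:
$T{\left(d \right)} = \frac{-4 + d}{d + d^{2}}$
$T{\left(-2 \right)} 180 = \frac{-4 - 2}{\left(-2\right) \left(1 - 2\right)} 180 = \left(- \frac{1}{2}\right) \frac{1}{-1} \left(-6\right) 180 = \left(- \frac{1}{2}\right) \left(-1\right) \left(-6\right) 180 = \left(-3\right) 180 = -540$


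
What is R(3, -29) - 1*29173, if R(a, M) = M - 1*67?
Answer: -29269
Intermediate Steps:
R(a, M) = -67 + M (R(a, M) = M - 67 = -67 + M)
R(3, -29) - 1*29173 = (-67 - 29) - 1*29173 = -96 - 29173 = -29269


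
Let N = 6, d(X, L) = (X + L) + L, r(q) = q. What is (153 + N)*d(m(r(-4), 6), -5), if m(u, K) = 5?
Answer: -795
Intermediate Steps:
d(X, L) = X + 2*L (d(X, L) = (L + X) + L = X + 2*L)
(153 + N)*d(m(r(-4), 6), -5) = (153 + 6)*(5 + 2*(-5)) = 159*(5 - 10) = 159*(-5) = -795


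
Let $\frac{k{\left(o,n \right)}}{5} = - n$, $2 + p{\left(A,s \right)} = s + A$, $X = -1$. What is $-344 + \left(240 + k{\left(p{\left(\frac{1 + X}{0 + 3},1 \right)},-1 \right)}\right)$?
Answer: $-99$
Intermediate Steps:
$p{\left(A,s \right)} = -2 + A + s$ ($p{\left(A,s \right)} = -2 + \left(s + A\right) = -2 + \left(A + s\right) = -2 + A + s$)
$k{\left(o,n \right)} = - 5 n$ ($k{\left(o,n \right)} = 5 \left(- n\right) = - 5 n$)
$-344 + \left(240 + k{\left(p{\left(\frac{1 + X}{0 + 3},1 \right)},-1 \right)}\right) = -344 + \left(240 - -5\right) = -344 + \left(240 + 5\right) = -344 + 245 = -99$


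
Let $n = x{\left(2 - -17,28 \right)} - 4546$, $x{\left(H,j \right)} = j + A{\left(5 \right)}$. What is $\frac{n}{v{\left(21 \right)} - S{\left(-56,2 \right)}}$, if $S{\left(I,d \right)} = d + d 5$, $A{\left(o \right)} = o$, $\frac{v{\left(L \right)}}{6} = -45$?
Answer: $\frac{4513}{282} \approx 16.004$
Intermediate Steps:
$v{\left(L \right)} = -270$ ($v{\left(L \right)} = 6 \left(-45\right) = -270$)
$S{\left(I,d \right)} = 6 d$ ($S{\left(I,d \right)} = d + 5 d = 6 d$)
$x{\left(H,j \right)} = 5 + j$ ($x{\left(H,j \right)} = j + 5 = 5 + j$)
$n = -4513$ ($n = \left(5 + 28\right) - 4546 = 33 - 4546 = -4513$)
$\frac{n}{v{\left(21 \right)} - S{\left(-56,2 \right)}} = - \frac{4513}{-270 - 6 \cdot 2} = - \frac{4513}{-270 - 12} = - \frac{4513}{-282} = \left(-4513\right) \left(- \frac{1}{282}\right) = \frac{4513}{282}$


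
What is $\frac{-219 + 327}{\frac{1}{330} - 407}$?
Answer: $- \frac{35640}{134309} \approx -0.26536$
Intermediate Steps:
$\frac{-219 + 327}{\frac{1}{330} - 407} = \frac{108}{\frac{1}{330} - 407} = \frac{108}{- \frac{134309}{330}} = 108 \left(- \frac{330}{134309}\right) = - \frac{35640}{134309}$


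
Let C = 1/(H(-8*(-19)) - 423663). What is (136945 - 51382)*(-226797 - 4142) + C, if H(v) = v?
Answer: -8368506911909728/423511 ≈ -1.9760e+10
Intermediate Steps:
C = -1/423511 (C = 1/(-8*(-19) - 423663) = 1/(152 - 423663) = 1/(-423511) = -1/423511 ≈ -2.3612e-6)
(136945 - 51382)*(-226797 - 4142) + C = (136945 - 51382)*(-226797 - 4142) - 1/423511 = 85563*(-230939) - 1/423511 = -19759833657 - 1/423511 = -8368506911909728/423511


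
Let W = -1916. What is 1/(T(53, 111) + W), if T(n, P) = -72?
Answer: -1/1988 ≈ -0.00050302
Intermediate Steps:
1/(T(53, 111) + W) = 1/(-72 - 1916) = 1/(-1988) = -1/1988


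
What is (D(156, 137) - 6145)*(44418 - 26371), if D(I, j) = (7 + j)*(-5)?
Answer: -123892655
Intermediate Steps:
D(I, j) = -35 - 5*j
(D(156, 137) - 6145)*(44418 - 26371) = ((-35 - 5*137) - 6145)*(44418 - 26371) = ((-35 - 685) - 6145)*18047 = (-720 - 6145)*18047 = -6865*18047 = -123892655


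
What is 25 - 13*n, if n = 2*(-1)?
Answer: 51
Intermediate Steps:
n = -2
25 - 13*n = 25 - 13*(-2) = 25 + 26 = 51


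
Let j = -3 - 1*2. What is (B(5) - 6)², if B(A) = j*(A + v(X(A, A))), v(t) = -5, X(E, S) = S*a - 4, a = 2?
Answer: 36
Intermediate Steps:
X(E, S) = -4 + 2*S (X(E, S) = S*2 - 4 = 2*S - 4 = -4 + 2*S)
j = -5 (j = -3 - 2 = -5)
B(A) = 25 - 5*A (B(A) = -5*(A - 5) = -5*(-5 + A) = 25 - 5*A)
(B(5) - 6)² = ((25 - 5*5) - 6)² = ((25 - 25) - 6)² = (0 - 6)² = (-6)² = 36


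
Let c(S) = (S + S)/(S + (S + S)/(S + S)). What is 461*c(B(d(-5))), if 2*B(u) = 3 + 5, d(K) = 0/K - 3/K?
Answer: 3688/5 ≈ 737.60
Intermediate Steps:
d(K) = -3/K (d(K) = 0 - 3/K = -3/K)
B(u) = 4 (B(u) = (3 + 5)/2 = (1/2)*8 = 4)
c(S) = 2*S/(1 + S) (c(S) = (2*S)/(S + (2*S)/((2*S))) = (2*S)/(S + (2*S)*(1/(2*S))) = (2*S)/(S + 1) = (2*S)/(1 + S) = 2*S/(1 + S))
461*c(B(d(-5))) = 461*(2*4/(1 + 4)) = 461*(2*4/5) = 461*(2*4*(1/5)) = 461*(8/5) = 3688/5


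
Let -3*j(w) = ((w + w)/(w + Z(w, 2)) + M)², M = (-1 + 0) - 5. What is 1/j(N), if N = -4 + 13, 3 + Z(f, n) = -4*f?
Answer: -25/363 ≈ -0.068871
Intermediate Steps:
Z(f, n) = -3 - 4*f
M = -6 (M = -1 - 5 = -6)
N = 9
j(w) = -(-6 + 2*w/(-3 - 3*w))²/3 (j(w) = -((w + w)/(w + (-3 - 4*w)) - 6)²/3 = -((2*w)/(-3 - 3*w) - 6)²/3 = -(2*w/(-3 - 3*w) - 6)²/3 = -(-6 + 2*w/(-3 - 3*w))²/3)
1/j(N) = 1/(-4*(9 + 10*9)²/(27*(1 + 9)²)) = 1/(-4/27*(9 + 90)²/10²) = 1/(-4/27*1/100*99²) = 1/(-4/27*1/100*9801) = 1/(-363/25) = -25/363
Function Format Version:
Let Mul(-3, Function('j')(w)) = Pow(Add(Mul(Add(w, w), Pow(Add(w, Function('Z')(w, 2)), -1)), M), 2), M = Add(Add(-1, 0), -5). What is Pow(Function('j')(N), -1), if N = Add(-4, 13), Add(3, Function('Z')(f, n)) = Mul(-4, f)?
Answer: Rational(-25, 363) ≈ -0.068871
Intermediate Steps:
Function('Z')(f, n) = Add(-3, Mul(-4, f))
M = -6 (M = Add(-1, -5) = -6)
N = 9
Function('j')(w) = Mul(Rational(-1, 3), Pow(Add(-6, Mul(2, w, Pow(Add(-3, Mul(-3, w)), -1))), 2)) (Function('j')(w) = Mul(Rational(-1, 3), Pow(Add(Mul(Add(w, w), Pow(Add(w, Add(-3, Mul(-4, w))), -1)), -6), 2)) = Mul(Rational(-1, 3), Pow(Add(Mul(Mul(2, w), Pow(Add(-3, Mul(-3, w)), -1)), -6), 2)) = Mul(Rational(-1, 3), Pow(Add(Mul(2, w, Pow(Add(-3, Mul(-3, w)), -1)), -6), 2)) = Mul(Rational(-1, 3), Pow(Add(-6, Mul(2, w, Pow(Add(-3, Mul(-3, w)), -1))), 2)))
Pow(Function('j')(N), -1) = Pow(Mul(Rational(-4, 27), Pow(Add(1, 9), -2), Pow(Add(9, Mul(10, 9)), 2)), -1) = Pow(Mul(Rational(-4, 27), Pow(10, -2), Pow(Add(9, 90), 2)), -1) = Pow(Mul(Rational(-4, 27), Rational(1, 100), Pow(99, 2)), -1) = Pow(Mul(Rational(-4, 27), Rational(1, 100), 9801), -1) = Pow(Rational(-363, 25), -1) = Rational(-25, 363)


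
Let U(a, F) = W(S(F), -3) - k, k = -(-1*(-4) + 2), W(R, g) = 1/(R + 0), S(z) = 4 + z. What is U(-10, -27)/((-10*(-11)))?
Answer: 137/2530 ≈ 0.054150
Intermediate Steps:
W(R, g) = 1/R
k = -6 (k = -(4 + 2) = -1*6 = -6)
U(a, F) = 6 + 1/(4 + F) (U(a, F) = 1/(4 + F) - 1*(-6) = 1/(4 + F) + 6 = 6 + 1/(4 + F))
U(-10, -27)/((-10*(-11))) = ((25 + 6*(-27))/(4 - 27))/((-10*(-11))) = ((25 - 162)/(-23))/110 = -1/23*(-137)*(1/110) = (137/23)*(1/110) = 137/2530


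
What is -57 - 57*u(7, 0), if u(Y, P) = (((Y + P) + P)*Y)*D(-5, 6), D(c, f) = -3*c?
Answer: -41952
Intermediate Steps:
u(Y, P) = 15*Y*(Y + 2*P) (u(Y, P) = (((Y + P) + P)*Y)*(-3*(-5)) = (((P + Y) + P)*Y)*15 = ((Y + 2*P)*Y)*15 = (Y*(Y + 2*P))*15 = 15*Y*(Y + 2*P))
-57 - 57*u(7, 0) = -57 - 855*7*(7 + 2*0) = -57 - 855*7*(7 + 0) = -57 - 855*7*7 = -57 - 57*735 = -57 - 41895 = -41952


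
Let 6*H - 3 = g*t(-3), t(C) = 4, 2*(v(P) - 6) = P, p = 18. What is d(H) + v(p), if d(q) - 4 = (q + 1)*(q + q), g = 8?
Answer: 1777/18 ≈ 98.722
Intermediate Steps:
v(P) = 6 + P/2
H = 35/6 (H = 1/2 + (8*4)/6 = 1/2 + (1/6)*32 = 1/2 + 16/3 = 35/6 ≈ 5.8333)
d(q) = 4 + 2*q*(1 + q) (d(q) = 4 + (q + 1)*(q + q) = 4 + (1 + q)*(2*q) = 4 + 2*q*(1 + q))
d(H) + v(p) = (4 + 2*(35/6) + 2*(35/6)**2) + (6 + (1/2)*18) = (4 + 35/3 + 2*(1225/36)) + (6 + 9) = (4 + 35/3 + 1225/18) + 15 = 1507/18 + 15 = 1777/18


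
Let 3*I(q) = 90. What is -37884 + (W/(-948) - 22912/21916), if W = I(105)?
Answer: -32796429307/865682 ≈ -37885.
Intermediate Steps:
I(q) = 30 (I(q) = (⅓)*90 = 30)
W = 30
-37884 + (W/(-948) - 22912/21916) = -37884 + (30/(-948) - 22912/21916) = -37884 + (30*(-1/948) - 22912*1/21916) = -37884 + (-5/158 - 5728/5479) = -37884 - 932419/865682 = -32796429307/865682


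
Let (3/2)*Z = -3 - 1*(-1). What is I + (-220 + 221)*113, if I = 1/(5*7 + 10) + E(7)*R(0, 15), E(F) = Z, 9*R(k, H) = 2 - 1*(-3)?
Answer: 15158/135 ≈ 112.28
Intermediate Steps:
R(k, H) = 5/9 (R(k, H) = (2 - 1*(-3))/9 = (2 + 3)/9 = (⅑)*5 = 5/9)
Z = -4/3 (Z = 2*(-3 - 1*(-1))/3 = 2*(-3 + 1)/3 = (⅔)*(-2) = -4/3 ≈ -1.3333)
E(F) = -4/3
I = -97/135 (I = 1/(5*7 + 10) - 4/3*5/9 = 1/(35 + 10) - 20/27 = 1/45 - 20/27 = -97/135 ≈ -0.71852)
I + (-220 + 221)*113 = -97/135 + (-220 + 221)*113 = -97/135 + 1*113 = -97/135 + 113 = 15158/135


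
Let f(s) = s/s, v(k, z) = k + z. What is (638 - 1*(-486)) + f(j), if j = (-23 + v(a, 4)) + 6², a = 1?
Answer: 1125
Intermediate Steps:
j = 18 (j = (-23 + (1 + 4)) + 6² = (-23 + 5) + 36 = -18 + 36 = 18)
f(s) = 1
(638 - 1*(-486)) + f(j) = (638 - 1*(-486)) + 1 = (638 + 486) + 1 = 1124 + 1 = 1125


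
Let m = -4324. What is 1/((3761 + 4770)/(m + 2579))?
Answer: -1745/8531 ≈ -0.20455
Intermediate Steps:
1/((3761 + 4770)/(m + 2579)) = 1/((3761 + 4770)/(-4324 + 2579)) = 1/(8531/(-1745)) = 1/(8531*(-1/1745)) = 1/(-8531/1745) = -1745/8531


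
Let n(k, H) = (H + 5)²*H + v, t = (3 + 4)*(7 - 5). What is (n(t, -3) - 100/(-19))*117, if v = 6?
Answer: -1638/19 ≈ -86.211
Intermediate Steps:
t = 14 (t = 7*2 = 14)
n(k, H) = 6 + H*(5 + H)² (n(k, H) = (H + 5)²*H + 6 = (5 + H)²*H + 6 = H*(5 + H)² + 6 = 6 + H*(5 + H)²)
(n(t, -3) - 100/(-19))*117 = ((6 - 3*(5 - 3)²) - 100/(-19))*117 = ((6 - 3*2²) - 100*(-1/19))*117 = ((6 - 3*4) + 100/19)*117 = ((6 - 12) + 100/19)*117 = (-6 + 100/19)*117 = -14/19*117 = -1638/19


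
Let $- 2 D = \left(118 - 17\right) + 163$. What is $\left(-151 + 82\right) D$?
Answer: $9108$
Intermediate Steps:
$D = -132$ ($D = - \frac{\left(118 - 17\right) + 163}{2} = - \frac{101 + 163}{2} = \left(- \frac{1}{2}\right) 264 = -132$)
$\left(-151 + 82\right) D = \left(-151 + 82\right) \left(-132\right) = \left(-69\right) \left(-132\right) = 9108$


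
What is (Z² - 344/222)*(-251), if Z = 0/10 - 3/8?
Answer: 2512259/7104 ≈ 353.64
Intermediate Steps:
Z = -3/8 (Z = 0*(⅒) - 3*⅛ = 0 - 3/8 = -3/8 ≈ -0.37500)
(Z² - 344/222)*(-251) = ((-3/8)² - 344/222)*(-251) = (9/64 - 344*1/222)*(-251) = (9/64 - 172/111)*(-251) = -10009/7104*(-251) = 2512259/7104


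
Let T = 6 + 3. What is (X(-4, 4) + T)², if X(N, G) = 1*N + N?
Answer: 1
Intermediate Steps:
T = 9
X(N, G) = 2*N (X(N, G) = N + N = 2*N)
(X(-4, 4) + T)² = (2*(-4) + 9)² = (-8 + 9)² = 1² = 1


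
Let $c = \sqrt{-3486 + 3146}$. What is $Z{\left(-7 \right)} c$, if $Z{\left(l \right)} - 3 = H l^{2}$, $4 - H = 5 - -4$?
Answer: $- 484 i \sqrt{85} \approx - 4462.3 i$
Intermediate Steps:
$H = -5$ ($H = 4 - \left(5 - -4\right) = 4 - \left(5 + 4\right) = 4 - 9 = -5$)
$Z{\left(l \right)} = 3 - 5 l^{2}$
$c = 2 i \sqrt{85}$ ($c = \sqrt{-340} = 2 i \sqrt{85} \approx 18.439 i$)
$Z{\left(-7 \right)} c = \left(3 - 5 \left(-7\right)^{2}\right) 2 i \sqrt{85} = \left(3 - 245\right) 2 i \sqrt{85} = - 242 \cdot 2 i \sqrt{85} = - 484 i \sqrt{85}$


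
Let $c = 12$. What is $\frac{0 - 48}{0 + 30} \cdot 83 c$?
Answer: $- \frac{7968}{5} \approx -1593.6$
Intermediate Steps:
$\frac{0 - 48}{0 + 30} \cdot 83 c = \frac{0 - 48}{0 + 30} \cdot 83 \cdot 12 = - \frac{48}{30} \cdot 83 \cdot 12 = \left(-48\right) \frac{1}{30} \cdot 83 \cdot 12 = \left(- \frac{8}{5}\right) 83 \cdot 12 = \left(- \frac{664}{5}\right) 12 = - \frac{7968}{5}$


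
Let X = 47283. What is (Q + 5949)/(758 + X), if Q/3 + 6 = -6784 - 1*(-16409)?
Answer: 34806/48041 ≈ 0.72451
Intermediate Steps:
Q = 28857 (Q = -18 + 3*(-6784 - 1*(-16409)) = -18 + 3*(-6784 + 16409) = -18 + 3*9625 = -18 + 28875 = 28857)
(Q + 5949)/(758 + X) = (28857 + 5949)/(758 + 47283) = 34806/48041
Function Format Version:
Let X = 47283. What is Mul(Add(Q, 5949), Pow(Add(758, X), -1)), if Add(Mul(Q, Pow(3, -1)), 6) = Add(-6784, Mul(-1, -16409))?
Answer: Rational(34806, 48041) ≈ 0.72451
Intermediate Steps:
Q = 28857 (Q = Add(-18, Mul(3, Add(-6784, Mul(-1, -16409)))) = Add(-18, Mul(3, Add(-6784, 16409))) = Add(-18, Mul(3, 9625)) = Add(-18, 28875) = 28857)
Mul(Add(Q, 5949), Pow(Add(758, X), -1)) = Mul(Add(28857, 5949), Pow(Add(758, 47283), -1)) = Mul(34806, Pow(48041, -1)) = Mul(34806, Rational(1, 48041)) = Rational(34806, 48041)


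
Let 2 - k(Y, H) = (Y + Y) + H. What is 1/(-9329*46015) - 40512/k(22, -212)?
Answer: -1739074565489/7297656895 ≈ -238.31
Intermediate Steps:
k(Y, H) = 2 - H - 2*Y (k(Y, H) = 2 - ((Y + Y) + H) = 2 - (2*Y + H) = 2 - (H + 2*Y) = 2 + (-H - 2*Y) = 2 - H - 2*Y)
1/(-9329*46015) - 40512/k(22, -212) = 1/(-9329*46015) - 40512/(2 - 1*(-212) - 2*22) = -1/9329*1/46015 - 40512/(2 + 212 - 44) = -1/429273935 - 40512/170 = -1/429273935 - 40512*1/170 = -1/429273935 - 20256/85 = -1739074565489/7297656895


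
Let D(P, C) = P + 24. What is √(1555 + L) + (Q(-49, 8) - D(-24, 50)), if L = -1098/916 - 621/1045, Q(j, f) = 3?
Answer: 3 + √355789306166470/478610 ≈ 42.411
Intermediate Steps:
D(P, C) = 24 + P
L = -858123/478610 (L = -1098*1/916 - 621*1/1045 = -549/458 - 621/1045 = -858123/478610 ≈ -1.7929)
√(1555 + L) + (Q(-49, 8) - D(-24, 50)) = √(1555 - 858123/478610) + (3 - (24 - 24)) = √(743380427/478610) + (3 - 1*0) = √355789306166470/478610 + (3 + 0) = √355789306166470/478610 + 3 = 3 + √355789306166470/478610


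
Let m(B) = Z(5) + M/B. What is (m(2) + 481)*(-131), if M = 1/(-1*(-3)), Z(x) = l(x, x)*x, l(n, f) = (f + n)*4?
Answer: -535397/6 ≈ -89233.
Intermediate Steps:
l(n, f) = 4*f + 4*n
Z(x) = 8*x² (Z(x) = (4*x + 4*x)*x = (8*x)*x = 8*x²)
M = ⅓ (M = 1/3 = ⅓ ≈ 0.33333)
m(B) = 200 + 1/(3*B) (m(B) = 8*5² + 1/(3*B) = 8*25 + 1/(3*B) = 200 + 1/(3*B))
(m(2) + 481)*(-131) = ((200 + (⅓)/2) + 481)*(-131) = ((200 + (⅓)*(½)) + 481)*(-131) = ((200 + ⅙) + 481)*(-131) = (1201/6 + 481)*(-131) = (4087/6)*(-131) = -535397/6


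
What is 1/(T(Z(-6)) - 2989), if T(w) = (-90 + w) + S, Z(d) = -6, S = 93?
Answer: -1/2992 ≈ -0.00033422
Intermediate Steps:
T(w) = 3 + w (T(w) = (-90 + w) + 93 = 3 + w)
1/(T(Z(-6)) - 2989) = 1/((3 - 6) - 2989) = 1/(-3 - 2989) = 1/(-2992) = -1/2992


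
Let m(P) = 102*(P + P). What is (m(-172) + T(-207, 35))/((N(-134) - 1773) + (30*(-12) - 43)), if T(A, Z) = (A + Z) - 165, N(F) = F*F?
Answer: -7085/3156 ≈ -2.2449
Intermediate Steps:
N(F) = F²
T(A, Z) = -165 + A + Z
m(P) = 204*P (m(P) = 102*(2*P) = 204*P)
(m(-172) + T(-207, 35))/((N(-134) - 1773) + (30*(-12) - 43)) = (204*(-172) + (-165 - 207 + 35))/(((-134)² - 1773) + (30*(-12) - 43)) = (-35088 - 337)/((17956 - 1773) + (-360 - 43)) = -35425/(16183 - 403) = -35425/15780 = -35425*1/15780 = -7085/3156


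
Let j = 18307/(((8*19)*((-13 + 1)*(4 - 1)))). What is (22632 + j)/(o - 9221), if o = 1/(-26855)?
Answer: -114665291015/46725211008 ≈ -2.4540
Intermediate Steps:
o = -1/26855 ≈ -3.7237e-5
j = -18307/5472 (j = 18307/((152*(-12*3))) = 18307/((152*(-36))) = 18307/(-5472) = 18307*(-1/5472) = -18307/5472 ≈ -3.3456)
(22632 + j)/(o - 9221) = (22632 - 18307/5472)/(-1/26855 - 9221) = 123823997/(5472*(-247629956/26855)) = (123823997/5472)*(-26855/247629956) = -114665291015/46725211008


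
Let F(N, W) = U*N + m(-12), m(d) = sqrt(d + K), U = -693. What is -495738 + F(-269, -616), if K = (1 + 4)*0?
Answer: -309321 + 2*I*sqrt(3) ≈ -3.0932e+5 + 3.4641*I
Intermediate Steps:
K = 0 (K = 5*0 = 0)
m(d) = sqrt(d) (m(d) = sqrt(d + 0) = sqrt(d))
F(N, W) = -693*N + 2*I*sqrt(3) (F(N, W) = -693*N + sqrt(-12) = -693*N + 2*I*sqrt(3))
-495738 + F(-269, -616) = -495738 + (-693*(-269) + 2*I*sqrt(3)) = -495738 + (186417 + 2*I*sqrt(3)) = -309321 + 2*I*sqrt(3)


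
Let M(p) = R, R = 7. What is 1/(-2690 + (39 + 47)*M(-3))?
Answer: -1/2088 ≈ -0.00047893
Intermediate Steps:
M(p) = 7
1/(-2690 + (39 + 47)*M(-3)) = 1/(-2690 + (39 + 47)*7) = 1/(-2690 + 86*7) = 1/(-2690 + 602) = 1/(-2088) = -1/2088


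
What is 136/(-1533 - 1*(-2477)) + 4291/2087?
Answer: 541817/246266 ≈ 2.2001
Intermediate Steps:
136/(-1533 - 1*(-2477)) + 4291/2087 = 136/(-1533 + 2477) + 4291*(1/2087) = 136/944 + 4291/2087 = 136*(1/944) + 4291/2087 = 17/118 + 4291/2087 = 541817/246266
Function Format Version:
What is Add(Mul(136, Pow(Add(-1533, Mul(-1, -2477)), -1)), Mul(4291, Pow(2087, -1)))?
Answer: Rational(541817, 246266) ≈ 2.2001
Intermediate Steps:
Add(Mul(136, Pow(Add(-1533, Mul(-1, -2477)), -1)), Mul(4291, Pow(2087, -1))) = Add(Mul(136, Pow(Add(-1533, 2477), -1)), Mul(4291, Rational(1, 2087))) = Add(Mul(136, Pow(944, -1)), Rational(4291, 2087)) = Add(Mul(136, Rational(1, 944)), Rational(4291, 2087)) = Add(Rational(17, 118), Rational(4291, 2087)) = Rational(541817, 246266)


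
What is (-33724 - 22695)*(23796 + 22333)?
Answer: -2602552051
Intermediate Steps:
(-33724 - 22695)*(23796 + 22333) = -56419*46129 = -2602552051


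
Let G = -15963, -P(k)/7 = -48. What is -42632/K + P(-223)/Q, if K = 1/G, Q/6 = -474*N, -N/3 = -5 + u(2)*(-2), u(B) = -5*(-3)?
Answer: 2419300559876/3555 ≈ 6.8054e+8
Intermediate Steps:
P(k) = 336 (P(k) = -7*(-48) = 336)
u(B) = 15
N = 105 (N = -3*(-5 + 15*(-2)) = -3*(-5 - 30) = -3*(-35) = 105)
Q = -298620 (Q = 6*(-474*105) = 6*(-49770) = -298620)
K = -1/15963 (K = 1/(-15963) = -1/15963 ≈ -6.2645e-5)
-42632/K + P(-223)/Q = -42632/(-1/15963) + 336/(-298620) = -42632*(-15963) + 336*(-1/298620) = 680534616 - 4/3555 = 2419300559876/3555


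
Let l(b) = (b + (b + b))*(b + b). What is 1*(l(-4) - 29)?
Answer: 67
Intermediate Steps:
l(b) = 6*b**2 (l(b) = (b + 2*b)*(2*b) = (3*b)*(2*b) = 6*b**2)
1*(l(-4) - 29) = 1*(6*(-4)**2 - 29) = 1*(6*16 - 29) = 1*(96 - 29) = 1*67 = 67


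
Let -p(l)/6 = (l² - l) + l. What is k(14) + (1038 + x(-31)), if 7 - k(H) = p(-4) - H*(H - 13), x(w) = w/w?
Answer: 1156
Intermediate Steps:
x(w) = 1
p(l) = -6*l² (p(l) = -6*((l² - l) + l) = -6*l²)
k(H) = 103 + H*(-13 + H) (k(H) = 7 - (-6*(-4)² - H*(H - 13)) = 7 - (-6*16 - H*(-13 + H)) = 7 - (-96 - H*(-13 + H)) = 7 + (96 + H*(-13 + H)) = 103 + H*(-13 + H))
k(14) + (1038 + x(-31)) = (103 + 14² - 13*14) + (1038 + 1) = (103 + 196 - 182) + 1039 = 117 + 1039 = 1156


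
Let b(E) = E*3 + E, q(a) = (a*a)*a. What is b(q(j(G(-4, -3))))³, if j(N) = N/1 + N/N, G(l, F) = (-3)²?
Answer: 64000000000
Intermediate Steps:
G(l, F) = 9
j(N) = 1 + N (j(N) = N*1 + 1 = N + 1 = 1 + N)
q(a) = a³ (q(a) = a²*a = a³)
b(E) = 4*E (b(E) = 3*E + E = 4*E)
b(q(j(G(-4, -3))))³ = (4*(1 + 9)³)³ = (4*10³)³ = (4*1000)³ = 4000³ = 64000000000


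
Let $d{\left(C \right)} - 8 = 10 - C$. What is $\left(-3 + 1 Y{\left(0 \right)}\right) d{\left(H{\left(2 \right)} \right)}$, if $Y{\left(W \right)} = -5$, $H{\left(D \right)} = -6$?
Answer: $-192$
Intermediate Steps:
$d{\left(C \right)} = 18 - C$ ($d{\left(C \right)} = 8 - \left(-10 + C\right) = 18 - C$)
$\left(-3 + 1 Y{\left(0 \right)}\right) d{\left(H{\left(2 \right)} \right)} = \left(-3 + 1 \left(-5\right)\right) \left(18 - -6\right) = \left(-3 - 5\right) \left(18 + 6\right) = \left(-8\right) 24 = -192$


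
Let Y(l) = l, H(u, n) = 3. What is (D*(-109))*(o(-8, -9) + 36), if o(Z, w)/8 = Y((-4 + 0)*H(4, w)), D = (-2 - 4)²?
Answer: 235440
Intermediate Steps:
D = 36 (D = (-6)² = 36)
o(Z, w) = -96 (o(Z, w) = 8*((-4 + 0)*3) = 8*(-4*3) = 8*(-12) = -96)
(D*(-109))*(o(-8, -9) + 36) = (36*(-109))*(-96 + 36) = -3924*(-60) = 235440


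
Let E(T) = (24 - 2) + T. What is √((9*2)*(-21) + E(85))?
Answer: I*√271 ≈ 16.462*I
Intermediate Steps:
E(T) = 22 + T
√((9*2)*(-21) + E(85)) = √((9*2)*(-21) + (22 + 85)) = √(18*(-21) + 107) = √(-378 + 107) = √(-271) = I*√271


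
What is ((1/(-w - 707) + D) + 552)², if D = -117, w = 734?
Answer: 392920863556/2076481 ≈ 1.8922e+5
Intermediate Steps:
((1/(-w - 707) + D) + 552)² = ((1/(-1*734 - 707) - 117) + 552)² = ((1/(-734 - 707) - 117) + 552)² = ((1/(-1441) - 117) + 552)² = ((-1/1441 - 117) + 552)² = (-168598/1441 + 552)² = (626834/1441)² = 392920863556/2076481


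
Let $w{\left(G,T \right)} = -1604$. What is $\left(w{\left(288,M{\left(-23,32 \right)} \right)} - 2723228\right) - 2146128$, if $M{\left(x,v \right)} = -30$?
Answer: $-4870960$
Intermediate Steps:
$\left(w{\left(288,M{\left(-23,32 \right)} \right)} - 2723228\right) - 2146128 = \left(-1604 - 2723228\right) - 2146128 = -2724832 - 2146128 = -4870960$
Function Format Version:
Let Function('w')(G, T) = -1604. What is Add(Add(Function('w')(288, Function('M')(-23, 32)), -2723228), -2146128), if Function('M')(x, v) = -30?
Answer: -4870960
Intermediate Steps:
Add(Add(Function('w')(288, Function('M')(-23, 32)), -2723228), -2146128) = Add(Add(-1604, -2723228), -2146128) = Add(-2724832, -2146128) = -4870960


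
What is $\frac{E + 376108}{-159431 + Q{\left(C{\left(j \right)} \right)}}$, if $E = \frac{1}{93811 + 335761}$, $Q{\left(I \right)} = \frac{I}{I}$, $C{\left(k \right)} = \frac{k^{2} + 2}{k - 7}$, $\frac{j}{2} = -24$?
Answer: $- \frac{161565465777}{68486663960} \approx -2.3591$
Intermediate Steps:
$j = -48$ ($j = 2 \left(-24\right) = -48$)
$C{\left(k \right)} = \frac{2 + k^{2}}{-7 + k}$
$Q{\left(I \right)} = 1$
$E = \frac{1}{429572} \approx 2.3279 \cdot 10^{-6}$
$\frac{E + 376108}{-159431 + Q{\left(C{\left(j \right)} \right)}} = \frac{\frac{1}{429572} + 376108}{-159431 + 1} = \frac{161565465777}{429572 \left(-159430\right)} = \frac{161565465777}{429572} \left(- \frac{1}{159430}\right) = - \frac{161565465777}{68486663960}$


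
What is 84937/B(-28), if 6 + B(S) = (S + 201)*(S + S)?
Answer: -84937/9694 ≈ -8.7618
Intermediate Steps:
B(S) = -6 + 2*S*(201 + S) (B(S) = -6 + (S + 201)*(S + S) = -6 + (201 + S)*(2*S) = -6 + 2*S*(201 + S))
84937/B(-28) = 84937/(-6 + 2*(-28)² + 402*(-28)) = 84937/(-6 + 2*784 - 11256) = 84937/(-6 + 1568 - 11256) = 84937/(-9694) = 84937*(-1/9694) = -84937/9694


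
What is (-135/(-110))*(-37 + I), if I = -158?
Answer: -5265/22 ≈ -239.32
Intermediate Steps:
(-135/(-110))*(-37 + I) = (-135/(-110))*(-37 - 158) = -135*(-1/110)*(-195) = (27/22)*(-195) = -5265/22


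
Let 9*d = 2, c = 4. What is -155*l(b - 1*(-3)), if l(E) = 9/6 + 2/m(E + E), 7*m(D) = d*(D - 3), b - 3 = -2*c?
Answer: 2325/2 ≈ 1162.5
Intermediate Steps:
b = -5 (b = 3 - 2*4 = 3 - 8 = -5)
d = 2/9 (d = (⅑)*2 = 2/9 ≈ 0.22222)
m(D) = -2/21 + 2*D/63 (m(D) = (2*(D - 3)/9)/7 = (2*(-3 + D)/9)/7 = (-⅔ + 2*D/9)/7 = -2/21 + 2*D/63)
l(E) = 3/2 + 2/(-2/21 + 4*E/63) (l(E) = 9/6 + 2/(-2/21 + 2*(E + E)/63) = 9*(⅙) + 2/(-2/21 + 2*(2*E)/63) = 3/2 + 2/(-2/21 + 4*E/63))
-155*l(b - 1*(-3)) = -465*(39 + 2*(-5 - 1*(-3)))/(2*(-3 + 2*(-5 - 1*(-3)))) = -465*(39 + 2*(-5 + 3))/(2*(-3 + 2*(-5 + 3))) = -465*(39 + 2*(-2))/(2*(-3 + 2*(-2))) = -465*(39 - 4)/(2*(-3 - 4)) = -465*35/(2*(-7)) = -465*(-1)*35/(2*7) = -155*(-15/2) = 2325/2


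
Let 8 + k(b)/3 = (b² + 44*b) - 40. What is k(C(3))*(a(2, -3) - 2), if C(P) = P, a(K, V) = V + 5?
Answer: 0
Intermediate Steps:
a(K, V) = 5 + V
k(b) = -144 + 3*b² + 132*b (k(b) = -24 + 3*((b² + 44*b) - 40) = -24 + 3*(-40 + b² + 44*b) = -24 + (-120 + 3*b² + 132*b) = -144 + 3*b² + 132*b)
k(C(3))*(a(2, -3) - 2) = (-144 + 3*3² + 132*3)*((5 - 3) - 2) = (-144 + 3*9 + 396)*(2 - 2) = (-144 + 27 + 396)*0 = 279*0 = 0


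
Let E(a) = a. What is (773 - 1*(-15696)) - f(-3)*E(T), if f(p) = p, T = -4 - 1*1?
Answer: 16454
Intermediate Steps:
T = -5 (T = -4 - 1 = -5)
(773 - 1*(-15696)) - f(-3)*E(T) = (773 - 1*(-15696)) - (-3)*(-5) = (773 + 15696) - 1*15 = 16469 - 15 = 16454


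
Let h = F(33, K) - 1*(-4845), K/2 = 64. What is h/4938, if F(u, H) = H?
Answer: 4973/4938 ≈ 1.0071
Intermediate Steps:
K = 128 (K = 2*64 = 128)
h = 4973 (h = 128 - 1*(-4845) = 128 + 4845 = 4973)
h/4938 = 4973/4938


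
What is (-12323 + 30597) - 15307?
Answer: 2967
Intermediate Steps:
(-12323 + 30597) - 15307 = 18274 - 15307 = 2967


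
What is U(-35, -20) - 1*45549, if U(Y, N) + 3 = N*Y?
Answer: -44852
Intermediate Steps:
U(Y, N) = -3 + N*Y
U(-35, -20) - 1*45549 = (-3 - 20*(-35)) - 1*45549 = (-3 + 700) - 45549 = 697 - 45549 = -44852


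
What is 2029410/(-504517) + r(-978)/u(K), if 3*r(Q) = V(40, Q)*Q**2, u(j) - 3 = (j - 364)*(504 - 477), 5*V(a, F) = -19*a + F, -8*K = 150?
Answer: 372612898893034/34748608375 ≈ 10723.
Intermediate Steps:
K = -75/4 (K = -1/8*150 = -75/4 ≈ -18.750)
V(a, F) = -19*a/5 + F/5 (V(a, F) = (-19*a + F)/5 = (F - 19*a)/5 = -19*a/5 + F/5)
u(j) = -9825 + 27*j (u(j) = 3 + (j - 364)*(504 - 477) = 3 + (-364 + j)*27 = 3 + (-9828 + 27*j) = -9825 + 27*j)
r(Q) = Q**2*(-152 + Q/5)/3 (r(Q) = ((-19/5*40 + Q/5)*Q**2)/3 = ((-152 + Q/5)*Q**2)/3 = (Q**2*(-152 + Q/5))/3 = Q**2*(-152 + Q/5)/3)
2029410/(-504517) + r(-978)/u(K) = 2029410/(-504517) + ((1/15)*(-978)**2*(-760 - 978))/(-9825 + 27*(-75/4)) = 2029410*(-1/504517) + ((1/15)*956484*(-1738))/(-9825 - 2025/4) = -2029410/504517 - 554123064/(5*(-41325/4)) = -2029410/504517 - 554123064/5*(-4/41325) = -2029410/504517 + 738830752/68875 = 372612898893034/34748608375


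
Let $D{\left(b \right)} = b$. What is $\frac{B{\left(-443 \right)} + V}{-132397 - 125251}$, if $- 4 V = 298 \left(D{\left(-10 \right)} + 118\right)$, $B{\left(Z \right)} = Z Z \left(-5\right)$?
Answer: $\frac{989291}{257648} \approx 3.8397$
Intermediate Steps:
$B{\left(Z \right)} = - 5 Z^{2}$ ($B{\left(Z \right)} = Z^{2} \left(-5\right) = - 5 Z^{2}$)
$V = -8046$ ($V = - \frac{298 \left(-10 + 118\right)}{4} = - \frac{298 \cdot 108}{4} = \left(- \frac{1}{4}\right) 32184 = -8046$)
$\frac{B{\left(-443 \right)} + V}{-132397 - 125251} = \frac{- 5 \left(-443\right)^{2} - 8046}{-132397 - 125251} = \frac{\left(-5\right) 196249 - 8046}{-257648} = \left(-981245 - 8046\right) \left(- \frac{1}{257648}\right) = \left(-989291\right) \left(- \frac{1}{257648}\right) = \frac{989291}{257648}$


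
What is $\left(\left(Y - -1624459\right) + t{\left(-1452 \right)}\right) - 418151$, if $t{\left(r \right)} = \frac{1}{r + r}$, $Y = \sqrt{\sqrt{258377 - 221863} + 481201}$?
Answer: $\frac{3503118431}{2904} + \sqrt{481201 + \sqrt{36514}} \approx 1.207 \cdot 10^{6}$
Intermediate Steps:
$Y = \sqrt{481201 + \sqrt{36514}}$ ($Y = \sqrt{\sqrt{36514} + 481201} = \sqrt{481201 + \sqrt{36514}} \approx 693.82$)
$t{\left(r \right)} = \frac{1}{2 r}$
$\left(\left(Y - -1624459\right) + t{\left(-1452 \right)}\right) - 418151 = \left(\left(\sqrt{481201 + \sqrt{36514}} - -1624459\right) + \frac{1}{2 \left(-1452\right)}\right) - 418151 = \left(\left(\sqrt{481201 + \sqrt{36514}} + 1624459\right) + \frac{1}{2} \left(- \frac{1}{1452}\right)\right) - 418151 = \left(\left(1624459 + \sqrt{481201 + \sqrt{36514}}\right) - \frac{1}{2904}\right) - 418151 = \left(\frac{4717428935}{2904} + \sqrt{481201 + \sqrt{36514}}\right) - 418151 = \frac{3503118431}{2904} + \sqrt{481201 + \sqrt{36514}}$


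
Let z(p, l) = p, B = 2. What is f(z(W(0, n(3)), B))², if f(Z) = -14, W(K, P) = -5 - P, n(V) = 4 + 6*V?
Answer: 196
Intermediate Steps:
f(z(W(0, n(3)), B))² = (-14)² = 196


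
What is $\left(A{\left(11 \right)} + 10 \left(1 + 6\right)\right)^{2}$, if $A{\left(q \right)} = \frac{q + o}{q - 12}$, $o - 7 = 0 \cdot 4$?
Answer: $2704$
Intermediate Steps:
$o = 7$ ($o = 7 + 0 \cdot 4 = 7 + 0 = 7$)
$A{\left(q \right)} = \frac{7 + q}{-12 + q}$ ($A{\left(q \right)} = \frac{q + 7}{q - 12} = \frac{7 + q}{-12 + q}$)
$\left(A{\left(11 \right)} + 10 \left(1 + 6\right)\right)^{2} = \left(\frac{7 + 11}{-12 + 11} + 10 \left(1 + 6\right)\right)^{2} = \left(\frac{1}{-1} \cdot 18 + 10 \cdot 7\right)^{2} = \left(\left(-1\right) 18 + 70\right)^{2} = \left(-18 + 70\right)^{2} = 52^{2} = 2704$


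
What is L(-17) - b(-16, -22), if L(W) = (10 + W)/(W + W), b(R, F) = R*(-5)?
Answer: -2713/34 ≈ -79.794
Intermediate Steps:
b(R, F) = -5*R
L(W) = (10 + W)/(2*W) (L(W) = (10 + W)/((2*W)) = (10 + W)*(1/(2*W)) = (10 + W)/(2*W))
L(-17) - b(-16, -22) = (½)*(10 - 17)/(-17) - (-5)*(-16) = (½)*(-1/17)*(-7) - 1*80 = 7/34 - 80 = -2713/34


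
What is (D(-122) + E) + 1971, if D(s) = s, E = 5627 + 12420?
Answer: 19896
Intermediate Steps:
E = 18047
(D(-122) + E) + 1971 = (-122 + 18047) + 1971 = 17925 + 1971 = 19896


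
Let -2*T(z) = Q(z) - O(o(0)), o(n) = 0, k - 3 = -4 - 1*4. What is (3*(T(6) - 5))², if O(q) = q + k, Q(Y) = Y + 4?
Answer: 5625/4 ≈ 1406.3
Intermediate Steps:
k = -5 (k = 3 + (-4 - 1*4) = 3 + (-4 - 4) = 3 - 8 = -5)
Q(Y) = 4 + Y
O(q) = -5 + q (O(q) = q - 5 = -5 + q)
T(z) = -9/2 - z/2 (T(z) = -((4 + z) - (-5 + 0))/2 = -((4 + z) - 1*(-5))/2 = -((4 + z) + 5)/2 = -(9 + z)/2 = -9/2 - z/2)
(3*(T(6) - 5))² = (3*((-9/2 - ½*6) - 5))² = (3*((-9/2 - 3) - 5))² = (3*(-15/2 - 5))² = (3*(-25/2))² = (-75/2)² = 5625/4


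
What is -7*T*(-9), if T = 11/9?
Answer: 77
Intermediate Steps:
T = 11/9 (T = 11*(⅑) = 11/9 ≈ 1.2222)
-7*T*(-9) = -7*11/9*(-9) = -77/9*(-9) = 77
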